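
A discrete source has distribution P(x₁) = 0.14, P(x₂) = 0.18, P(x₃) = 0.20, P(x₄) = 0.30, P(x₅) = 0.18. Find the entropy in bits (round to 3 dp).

2.273 bits

H = −Σ pᵢ log₂ pᵢ.
−0.14·log₂(0.14) = 0.3971
−0.18·log₂(0.18) = 0.4453
−0.20·log₂(0.20) = 0.4644
−0.30·log₂(0.30) = 0.5211
−0.18·log₂(0.18) = 0.4453
Sum ≈ 2.2732 → 2.273 bits.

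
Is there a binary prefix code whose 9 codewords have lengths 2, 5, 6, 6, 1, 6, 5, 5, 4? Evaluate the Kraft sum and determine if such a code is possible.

0.953125; yes

With common denominator 2^6 = 64: Σ 2^(−ℓᵢ) = 16/64 + 2/64 + 1/64 + 1/64 + 32/64 + 1/64 + 2/64 + 2/64 + 4/64 = 61/64 = 0.953125.
Kraft's inequality requires Σ ≤ 1; here Σ = 0.953125 ≤ 1, so such a prefix code exists.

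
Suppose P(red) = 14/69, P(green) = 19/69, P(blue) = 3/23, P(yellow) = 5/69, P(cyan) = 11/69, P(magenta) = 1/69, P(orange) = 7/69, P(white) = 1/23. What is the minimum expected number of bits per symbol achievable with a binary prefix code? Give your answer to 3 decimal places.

Repeatedly combine the two least-probable nodes; the expected code length is the sum of the merged weights.
merge 1/69 + 1/23 → 4/69
merge 4/69 + 5/69 → 3/23
merge 7/69 + 3/23 → 16/69
merge 3/23 + 11/69 → 20/69
merge 14/69 + 16/69 → 10/23
merge 19/69 + 20/69 → 13/23
merge 10/23 + 13/23 → 1
L = 4/69 + 3/23 + 16/69 + 20/69 + 10/23 + 13/23 + 1 = 187/69 ≈ 2.710 bits/symbol.

2.710 bits/symbol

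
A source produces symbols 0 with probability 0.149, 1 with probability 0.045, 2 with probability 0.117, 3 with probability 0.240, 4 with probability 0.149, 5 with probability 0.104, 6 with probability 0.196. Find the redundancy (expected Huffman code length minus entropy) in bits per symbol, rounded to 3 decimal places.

0.036 bits

Entropy H = −Σ p log₂ p ≈ 2.6765 bits.
Huffman merges: 9/200+13/125→149/1000; 117/1000+149/1000→133/500; 149/1000+149/1000→149/500; 49/250+6/25→109/250; 133/500+149/500→141/250; 109/250+141/250→1. L = 2713/1000 ≈ 2.7130.
L − H = 2.7130 − 2.6765 = 0.036 bits.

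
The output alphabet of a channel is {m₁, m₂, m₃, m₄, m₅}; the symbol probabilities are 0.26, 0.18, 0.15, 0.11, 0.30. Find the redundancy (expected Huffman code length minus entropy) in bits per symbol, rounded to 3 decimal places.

Entropy H = −Σ p log₂ p ≈ 2.2325 bits.
Huffman merges: 11/100+3/20→13/50; 9/50+13/50→11/25; 13/50+3/10→14/25; 11/25+14/25→1. L = 113/50 ≈ 2.2600.
L − H = 2.2600 − 2.2325 = 0.027 bits.

0.027 bits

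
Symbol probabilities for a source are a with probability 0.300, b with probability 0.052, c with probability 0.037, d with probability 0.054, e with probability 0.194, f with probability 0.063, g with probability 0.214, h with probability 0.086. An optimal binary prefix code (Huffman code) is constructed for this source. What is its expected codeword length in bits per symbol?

2.673 bits/symbol

Repeatedly combine the two least-probable nodes; the expected code length is the sum of the merged weights.
merge 37/1000 + 13/250 → 89/1000
merge 27/500 + 63/1000 → 117/1000
merge 43/500 + 89/1000 → 7/40
merge 117/1000 + 7/40 → 73/250
merge 97/500 + 107/500 → 51/125
merge 73/250 + 3/10 → 74/125
merge 51/125 + 74/125 → 1
L = 89/1000 + 117/1000 + 7/40 + 73/250 + 51/125 + 74/125 + 1 = 2673/1000 = 2.673 bits/symbol.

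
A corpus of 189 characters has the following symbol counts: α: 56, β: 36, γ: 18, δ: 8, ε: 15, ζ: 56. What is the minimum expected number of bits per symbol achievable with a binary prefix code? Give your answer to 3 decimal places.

2.339 bits/symbol

Probabilities are the counts divided by 189.
Repeatedly combine the two least-probable nodes; the expected code length is the sum of the merged weights.
merge 8/189 + 5/63 → 23/189
merge 2/21 + 23/189 → 41/189
merge 4/21 + 41/189 → 11/27
merge 8/27 + 8/27 → 16/27
merge 11/27 + 16/27 → 1
L = 23/189 + 41/189 + 11/27 + 16/27 + 1 = 442/189 ≈ 2.339 bits/symbol.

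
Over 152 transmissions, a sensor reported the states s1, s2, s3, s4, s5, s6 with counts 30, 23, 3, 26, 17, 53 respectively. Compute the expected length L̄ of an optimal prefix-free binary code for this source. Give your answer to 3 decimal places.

Probabilities are the counts divided by 152.
Repeatedly combine the two least-probable nodes; the expected code length is the sum of the merged weights.
merge 3/152 + 17/152 → 5/38
merge 5/38 + 23/152 → 43/152
merge 13/76 + 15/76 → 7/19
merge 43/152 + 53/152 → 12/19
merge 7/19 + 12/19 → 1
L = 5/38 + 43/152 + 7/19 + 12/19 + 1 = 367/152 ≈ 2.414 bits/symbol.

2.414 bits/symbol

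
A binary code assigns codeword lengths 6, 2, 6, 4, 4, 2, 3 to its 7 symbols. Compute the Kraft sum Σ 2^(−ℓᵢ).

0.78125

With common denominator 2^6 = 64: Σ 2^(−ℓᵢ) = 1/64 + 16/64 + 1/64 + 4/64 + 4/64 + 16/64 + 8/64 = 50/64 = 0.78125.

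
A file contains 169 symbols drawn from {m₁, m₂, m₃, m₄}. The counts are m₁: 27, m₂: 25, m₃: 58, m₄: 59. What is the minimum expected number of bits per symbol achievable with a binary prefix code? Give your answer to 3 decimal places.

Probabilities are the counts divided by 169.
Repeatedly combine the two least-probable nodes; the expected code length is the sum of the merged weights.
merge 25/169 + 27/169 → 4/13
merge 4/13 + 58/169 → 110/169
merge 59/169 + 110/169 → 1
L = 4/13 + 110/169 + 1 = 331/169 ≈ 1.959 bits/symbol.

1.959 bits/symbol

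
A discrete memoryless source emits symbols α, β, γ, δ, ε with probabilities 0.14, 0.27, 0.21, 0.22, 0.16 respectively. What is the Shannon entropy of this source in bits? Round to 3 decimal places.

H = −Σ pᵢ log₂ pᵢ.
−0.14·log₂(0.14) = 0.3971
−0.27·log₂(0.27) = 0.5100
−0.21·log₂(0.21) = 0.4728
−0.22·log₂(0.22) = 0.4806
−0.16·log₂(0.16) = 0.4230
Sum ≈ 2.2835 → 2.284 bits.

2.284 bits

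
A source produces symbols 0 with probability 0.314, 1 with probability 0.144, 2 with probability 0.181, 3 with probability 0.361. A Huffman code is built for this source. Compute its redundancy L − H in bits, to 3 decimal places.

Entropy H = −Σ p log₂ p ≈ 1.9043 bits.
Huffman merges: 18/125+181/1000→13/40; 157/500+13/40→639/1000; 361/1000+639/1000→1. L = 491/250 ≈ 1.9640.
L − H = 1.9640 − 1.9043 = 0.060 bits.

0.060 bits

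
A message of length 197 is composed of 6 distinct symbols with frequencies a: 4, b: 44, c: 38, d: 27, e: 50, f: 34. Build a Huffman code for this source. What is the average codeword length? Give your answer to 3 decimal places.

Probabilities are the counts divided by 197.
Repeatedly combine the two least-probable nodes; the expected code length is the sum of the merged weights.
merge 4/197 + 27/197 → 31/197
merge 31/197 + 34/197 → 65/197
merge 38/197 + 44/197 → 82/197
merge 50/197 + 65/197 → 115/197
merge 82/197 + 115/197 → 1
L = 31/197 + 65/197 + 82/197 + 115/197 + 1 = 490/197 ≈ 2.487 bits/symbol.

2.487 bits/symbol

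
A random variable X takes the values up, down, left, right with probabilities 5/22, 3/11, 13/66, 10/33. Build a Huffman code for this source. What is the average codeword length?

Repeatedly combine the two least-probable nodes; the expected code length is the sum of the merged weights.
merge 13/66 + 5/22 → 14/33
merge 3/11 + 10/33 → 19/33
merge 14/33 + 19/33 → 1
L = 14/33 + 19/33 + 1 = 2 bits/symbol.

2 bits/symbol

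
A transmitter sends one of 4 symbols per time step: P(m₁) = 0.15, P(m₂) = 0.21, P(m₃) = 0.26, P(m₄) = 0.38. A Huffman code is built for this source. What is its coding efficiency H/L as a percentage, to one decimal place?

Entropy H = −Σ p log₂ p ≈ 1.9191 bits.
Huffman merges: 3/20+21/100→9/25; 13/50+9/25→31/50; 19/50+31/50→1. L = 99/50 ≈ 1.9800.
Efficiency = H/L = 1.9191/1.9800 = 96.9%.

96.9%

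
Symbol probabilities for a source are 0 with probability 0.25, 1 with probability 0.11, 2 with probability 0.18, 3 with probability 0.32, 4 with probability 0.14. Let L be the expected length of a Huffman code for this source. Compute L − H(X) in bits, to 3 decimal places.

0.031 bits

Entropy H = −Σ p log₂ p ≈ 2.2187 bits.
Huffman merges: 11/100+7/50→1/4; 9/50+1/4→43/100; 1/4+8/25→57/100; 43/100+57/100→1. L = 9/4 ≈ 2.2500.
L − H = 2.2500 − 2.2187 = 0.031 bits.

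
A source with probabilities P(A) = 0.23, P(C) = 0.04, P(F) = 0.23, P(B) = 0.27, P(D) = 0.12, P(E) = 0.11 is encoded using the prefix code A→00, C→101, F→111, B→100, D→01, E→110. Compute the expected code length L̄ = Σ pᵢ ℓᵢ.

L̄ = Σ pᵢ·ℓᵢ = 0.23·2 + 0.04·3 + 0.23·3 + 0.27·3 + 0.12·2 + 0.11·3 = 2.65 bits/symbol.

2.65 bits/symbol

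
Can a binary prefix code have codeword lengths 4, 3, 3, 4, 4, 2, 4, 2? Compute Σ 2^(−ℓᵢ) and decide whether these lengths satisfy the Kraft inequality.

With common denominator 2^4 = 16: Σ 2^(−ℓᵢ) = 1/16 + 2/16 + 2/16 + 1/16 + 1/16 + 4/16 + 1/16 + 4/16 = 16/16 = 1.
Kraft's inequality requires Σ ≤ 1; here Σ = 1 ≤ 1, so such a prefix code exists.

1; yes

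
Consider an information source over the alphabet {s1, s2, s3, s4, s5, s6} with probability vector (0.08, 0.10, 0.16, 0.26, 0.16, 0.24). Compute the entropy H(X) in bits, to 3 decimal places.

2.469 bits

H = −Σ pᵢ log₂ pᵢ.
−0.08·log₂(0.08) = 0.2915
−0.10·log₂(0.10) = 0.3322
−0.16·log₂(0.16) = 0.4230
−0.26·log₂(0.26) = 0.5053
−0.16·log₂(0.16) = 0.4230
−0.24·log₂(0.24) = 0.4941
Sum ≈ 2.4692 → 2.469 bits.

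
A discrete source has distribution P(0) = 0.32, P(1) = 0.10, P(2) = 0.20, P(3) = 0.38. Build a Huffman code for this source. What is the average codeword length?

1.92 bits/symbol

Repeatedly combine the two least-probable nodes; the expected code length is the sum of the merged weights.
merge 1/10 + 1/5 → 3/10
merge 3/10 + 8/25 → 31/50
merge 19/50 + 31/50 → 1
L = 3/10 + 31/50 + 1 = 48/25 = 1.92 bits/symbol.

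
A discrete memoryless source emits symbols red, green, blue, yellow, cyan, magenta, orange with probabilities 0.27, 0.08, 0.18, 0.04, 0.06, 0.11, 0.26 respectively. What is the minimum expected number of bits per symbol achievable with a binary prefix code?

Repeatedly combine the two least-probable nodes; the expected code length is the sum of the merged weights.
merge 1/25 + 3/50 → 1/10
merge 2/25 + 1/10 → 9/50
merge 11/100 + 9/50 → 29/100
merge 9/50 + 13/50 → 11/25
merge 27/100 + 29/100 → 14/25
merge 11/25 + 14/25 → 1
L = 1/10 + 9/50 + 29/100 + 11/25 + 14/25 + 1 = 257/100 = 2.57 bits/symbol.

2.57 bits/symbol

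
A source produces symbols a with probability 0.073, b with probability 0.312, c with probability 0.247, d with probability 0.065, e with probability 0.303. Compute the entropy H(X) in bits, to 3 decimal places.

2.076 bits

H = −Σ pᵢ log₂ pᵢ.
−0.073·log₂(0.073) = 0.2756
−0.312·log₂(0.312) = 0.5243
−0.247·log₂(0.247) = 0.4983
−0.065·log₂(0.065) = 0.2563
−0.303·log₂(0.303) = 0.5220
Sum ≈ 2.0765 → 2.076 bits.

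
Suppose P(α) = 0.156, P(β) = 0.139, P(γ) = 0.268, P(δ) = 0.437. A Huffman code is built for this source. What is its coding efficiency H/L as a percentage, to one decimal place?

Entropy H = −Σ p log₂ p ≈ 1.8449 bits.
Huffman merges: 139/1000+39/250→59/200; 67/250+59/200→563/1000; 437/1000+563/1000→1. L = 929/500 ≈ 1.8580.
Efficiency = H/L = 1.8449/1.8580 = 99.3%.

99.3%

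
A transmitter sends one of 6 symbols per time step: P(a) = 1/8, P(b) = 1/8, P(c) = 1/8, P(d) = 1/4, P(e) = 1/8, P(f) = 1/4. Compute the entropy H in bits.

2.5 bits

Each probability is a power of 1/2, so log₂(1/p) is an integer.
H = Σ p·log₂(1/p) = 1/8·3 + 1/8·3 + 1/8·3 + 1/4·2 + 1/8·3 + 1/4·2 = 2.5 bits.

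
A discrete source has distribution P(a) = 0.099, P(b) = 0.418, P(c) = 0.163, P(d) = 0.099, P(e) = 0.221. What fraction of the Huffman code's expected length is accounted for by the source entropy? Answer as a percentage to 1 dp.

97.8%

Entropy H = −Σ p log₂ p ≈ 2.0945 bits.
Huffman merges: 99/1000+99/1000→99/500; 163/1000+99/500→361/1000; 221/1000+361/1000→291/500; 209/500+291/500→1. L = 2141/1000 ≈ 2.1410.
Efficiency = H/L = 2.0945/2.1410 = 97.8%.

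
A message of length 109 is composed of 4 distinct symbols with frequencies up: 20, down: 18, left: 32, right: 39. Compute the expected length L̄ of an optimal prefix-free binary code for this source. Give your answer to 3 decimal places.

1.991 bits/symbol

Probabilities are the counts divided by 109.
Repeatedly combine the two least-probable nodes; the expected code length is the sum of the merged weights.
merge 18/109 + 20/109 → 38/109
merge 32/109 + 38/109 → 70/109
merge 39/109 + 70/109 → 1
L = 38/109 + 70/109 + 1 = 217/109 ≈ 1.991 bits/symbol.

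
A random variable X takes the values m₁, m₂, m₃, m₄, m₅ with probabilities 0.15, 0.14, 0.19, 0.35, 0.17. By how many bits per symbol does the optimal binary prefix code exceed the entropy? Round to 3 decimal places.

0.062 bits

Entropy H = −Σ p log₂ p ≈ 2.2276 bits.
Huffman merges: 7/50+3/20→29/100; 17/100+19/100→9/25; 29/100+7/20→16/25; 9/25+16/25→1. L = 229/100 ≈ 2.2900.
L − H = 2.2900 − 2.2276 = 0.062 bits.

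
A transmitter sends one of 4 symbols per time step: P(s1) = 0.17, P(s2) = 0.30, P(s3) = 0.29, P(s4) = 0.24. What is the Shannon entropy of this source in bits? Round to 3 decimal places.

1.968 bits

H = −Σ pᵢ log₂ pᵢ.
−0.17·log₂(0.17) = 0.4346
−0.30·log₂(0.30) = 0.5211
−0.29·log₂(0.29) = 0.5179
−0.24·log₂(0.24) = 0.4941
Sum ≈ 1.9677 → 1.968 bits.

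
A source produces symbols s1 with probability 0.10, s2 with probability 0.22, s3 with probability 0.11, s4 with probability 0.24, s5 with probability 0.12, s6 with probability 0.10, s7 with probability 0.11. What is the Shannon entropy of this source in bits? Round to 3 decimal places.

H = −Σ pᵢ log₂ pᵢ.
−0.10·log₂(0.10) = 0.3322
−0.22·log₂(0.22) = 0.4806
−0.11·log₂(0.11) = 0.3503
−0.24·log₂(0.24) = 0.4941
−0.12·log₂(0.12) = 0.3671
−0.10·log₂(0.10) = 0.3322
−0.11·log₂(0.11) = 0.3503
Sum ≈ 2.7067 → 2.707 bits.

2.707 bits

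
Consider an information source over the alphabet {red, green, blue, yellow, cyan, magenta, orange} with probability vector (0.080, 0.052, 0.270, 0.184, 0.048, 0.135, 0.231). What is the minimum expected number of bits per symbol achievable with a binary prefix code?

2.595 bits/symbol

Repeatedly combine the two least-probable nodes; the expected code length is the sum of the merged weights.
merge 6/125 + 13/250 → 1/10
merge 2/25 + 1/10 → 9/50
merge 27/200 + 9/50 → 63/200
merge 23/125 + 231/1000 → 83/200
merge 27/100 + 63/200 → 117/200
merge 83/200 + 117/200 → 1
L = 1/10 + 9/50 + 63/200 + 83/200 + 117/200 + 1 = 519/200 = 2.595 bits/symbol.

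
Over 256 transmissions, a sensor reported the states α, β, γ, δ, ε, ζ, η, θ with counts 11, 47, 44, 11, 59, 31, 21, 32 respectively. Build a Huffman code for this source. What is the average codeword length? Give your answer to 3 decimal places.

Probabilities are the counts divided by 256.
Repeatedly combine the two least-probable nodes; the expected code length is the sum of the merged weights.
merge 11/256 + 11/256 → 11/128
merge 21/256 + 11/128 → 43/256
merge 31/256 + 1/8 → 63/256
merge 43/256 + 11/64 → 87/256
merge 47/256 + 59/256 → 53/128
merge 63/256 + 87/256 → 75/128
merge 53/128 + 75/128 → 1
L = 11/128 + 43/256 + 63/256 + 87/256 + 53/128 + 75/128 + 1 = 727/256 ≈ 2.840 bits/symbol.

2.840 bits/symbol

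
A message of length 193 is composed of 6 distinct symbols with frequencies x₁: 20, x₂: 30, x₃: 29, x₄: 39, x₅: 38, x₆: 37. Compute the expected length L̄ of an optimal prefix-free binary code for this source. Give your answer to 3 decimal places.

Probabilities are the counts divided by 193.
Repeatedly combine the two least-probable nodes; the expected code length is the sum of the merged weights.
merge 20/193 + 29/193 → 49/193
merge 30/193 + 37/193 → 67/193
merge 38/193 + 39/193 → 77/193
merge 49/193 + 67/193 → 116/193
merge 77/193 + 116/193 → 1
L = 49/193 + 67/193 + 77/193 + 116/193 + 1 = 502/193 ≈ 2.601 bits/symbol.

2.601 bits/symbol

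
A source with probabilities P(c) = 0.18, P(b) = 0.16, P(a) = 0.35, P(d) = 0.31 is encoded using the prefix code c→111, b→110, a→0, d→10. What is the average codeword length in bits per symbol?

L̄ = Σ pᵢ·ℓᵢ = 0.18·3 + 0.16·3 + 0.35·1 + 0.31·2 = 1.99 bits/symbol.

1.99 bits/symbol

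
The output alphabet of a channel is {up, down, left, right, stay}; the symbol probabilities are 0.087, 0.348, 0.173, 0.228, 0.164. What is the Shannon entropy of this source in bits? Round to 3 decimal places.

2.188 bits

H = −Σ pᵢ log₂ pᵢ.
−0.087·log₂(0.087) = 0.3065
−0.348·log₂(0.348) = 0.5299
−0.173·log₂(0.173) = 0.4379
−0.228·log₂(0.228) = 0.4863
−0.164·log₂(0.164) = 0.4278
Sum ≈ 2.1884 → 2.188 bits.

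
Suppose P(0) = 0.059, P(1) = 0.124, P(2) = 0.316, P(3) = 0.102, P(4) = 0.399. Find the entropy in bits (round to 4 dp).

H = −Σ pᵢ log₂ pᵢ.
−0.059·log₂(0.059) = 0.2409
−0.124·log₂(0.124) = 0.3734
−0.316·log₂(0.316) = 0.5252
−0.102·log₂(0.102) = 0.3359
−0.399·log₂(0.399) = 0.5289
Sum ≈ 2.0043 → 2.0043 bits.

2.0043 bits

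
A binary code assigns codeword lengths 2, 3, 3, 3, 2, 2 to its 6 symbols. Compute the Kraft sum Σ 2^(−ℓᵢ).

With common denominator 2^3 = 8: Σ 2^(−ℓᵢ) = 2/8 + 1/8 + 1/8 + 1/8 + 2/8 + 2/8 = 9/8 = 1.125.

1.125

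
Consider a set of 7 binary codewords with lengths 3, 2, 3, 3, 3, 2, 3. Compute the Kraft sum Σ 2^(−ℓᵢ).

1.125

With common denominator 2^3 = 8: Σ 2^(−ℓᵢ) = 1/8 + 2/8 + 1/8 + 1/8 + 1/8 + 2/8 + 1/8 = 9/8 = 1.125.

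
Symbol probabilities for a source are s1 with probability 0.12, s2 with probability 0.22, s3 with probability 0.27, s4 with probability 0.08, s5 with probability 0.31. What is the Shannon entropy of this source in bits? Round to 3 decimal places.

2.173 bits

H = −Σ pᵢ log₂ pᵢ.
−0.12·log₂(0.12) = 0.3671
−0.22·log₂(0.22) = 0.4806
−0.27·log₂(0.27) = 0.5100
−0.08·log₂(0.08) = 0.2915
−0.31·log₂(0.31) = 0.5238
Sum ≈ 2.1730 → 2.173 bits.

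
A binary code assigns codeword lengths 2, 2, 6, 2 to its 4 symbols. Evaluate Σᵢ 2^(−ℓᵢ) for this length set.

0.765625

With common denominator 2^6 = 64: Σ 2^(−ℓᵢ) = 16/64 + 16/64 + 1/64 + 16/64 = 49/64 = 0.765625.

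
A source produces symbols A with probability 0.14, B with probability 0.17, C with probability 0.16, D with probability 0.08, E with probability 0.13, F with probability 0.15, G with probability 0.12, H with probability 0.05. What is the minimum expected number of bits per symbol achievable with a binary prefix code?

Repeatedly combine the two least-probable nodes; the expected code length is the sum of the merged weights.
merge 1/20 + 2/25 → 13/100
merge 3/25 + 13/100 → 1/4
merge 13/100 + 7/50 → 27/100
merge 3/20 + 4/25 → 31/100
merge 17/100 + 1/4 → 21/50
merge 27/100 + 31/100 → 29/50
merge 21/50 + 29/50 → 1
L = 13/100 + 1/4 + 27/100 + 31/100 + 21/50 + 29/50 + 1 = 74/25 = 2.96 bits/symbol.

2.96 bits/symbol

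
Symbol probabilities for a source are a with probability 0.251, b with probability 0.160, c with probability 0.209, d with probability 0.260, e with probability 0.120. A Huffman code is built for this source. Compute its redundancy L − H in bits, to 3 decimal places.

0.012 bits

Entropy H = −Σ p log₂ p ≈ 2.2679 bits.
Huffman merges: 3/25+4/25→7/25; 209/1000+251/1000→23/50; 13/50+7/25→27/50; 23/50+27/50→1. L = 57/25 ≈ 2.2800.
L − H = 2.2800 − 2.2679 = 0.012 bits.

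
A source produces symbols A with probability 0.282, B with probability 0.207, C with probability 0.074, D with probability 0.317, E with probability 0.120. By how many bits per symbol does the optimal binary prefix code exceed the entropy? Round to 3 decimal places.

0.038 bits

Entropy H = −Σ p log₂ p ≈ 2.1558 bits.
Huffman merges: 37/500+3/25→97/500; 97/500+207/1000→401/1000; 141/500+317/1000→599/1000; 401/1000+599/1000→1. L = 1097/500 ≈ 2.1940.
L − H = 2.1940 − 2.1558 = 0.038 bits.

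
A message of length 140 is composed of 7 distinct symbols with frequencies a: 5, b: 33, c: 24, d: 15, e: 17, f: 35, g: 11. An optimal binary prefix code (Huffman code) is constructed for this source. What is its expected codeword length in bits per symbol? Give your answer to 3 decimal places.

Probabilities are the counts divided by 140.
Repeatedly combine the two least-probable nodes; the expected code length is the sum of the merged weights.
merge 1/28 + 11/140 → 4/35
merge 3/28 + 4/35 → 31/140
merge 17/140 + 6/35 → 41/140
merge 31/140 + 33/140 → 16/35
merge 1/4 + 41/140 → 19/35
merge 16/35 + 19/35 → 1
L = 4/35 + 31/140 + 41/140 + 16/35 + 19/35 + 1 = 92/35 ≈ 2.629 bits/symbol.

2.629 bits/symbol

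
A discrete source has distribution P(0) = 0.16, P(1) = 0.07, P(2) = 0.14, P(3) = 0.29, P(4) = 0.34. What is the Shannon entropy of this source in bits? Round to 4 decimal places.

H = −Σ pᵢ log₂ pᵢ.
−0.16·log₂(0.16) = 0.4230
−0.07·log₂(0.07) = 0.2686
−0.14·log₂(0.14) = 0.3971
−0.29·log₂(0.29) = 0.5179
−0.34·log₂(0.34) = 0.5292
Sum ≈ 2.1358 → 2.1358 bits.

2.1358 bits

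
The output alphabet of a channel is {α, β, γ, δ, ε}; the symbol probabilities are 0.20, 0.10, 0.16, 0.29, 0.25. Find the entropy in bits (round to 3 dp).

2.237 bits

H = −Σ pᵢ log₂ pᵢ.
−0.20·log₂(0.20) = 0.4644
−0.10·log₂(0.10) = 0.3322
−0.16·log₂(0.16) = 0.4230
−0.29·log₂(0.29) = 0.5179
−0.25·log₂(0.25) = 0.5000
Sum ≈ 2.2375 → 2.237 bits.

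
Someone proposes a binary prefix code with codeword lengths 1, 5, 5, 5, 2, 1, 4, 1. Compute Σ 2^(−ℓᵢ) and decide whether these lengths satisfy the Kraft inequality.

1.90625; no

With common denominator 2^5 = 32: Σ 2^(−ℓᵢ) = 16/32 + 1/32 + 1/32 + 1/32 + 8/32 + 16/32 + 2/32 + 16/32 = 61/32 = 1.90625.
Kraft's inequality requires Σ ≤ 1; here Σ = 1.90625 > 1, so no such prefix code exists.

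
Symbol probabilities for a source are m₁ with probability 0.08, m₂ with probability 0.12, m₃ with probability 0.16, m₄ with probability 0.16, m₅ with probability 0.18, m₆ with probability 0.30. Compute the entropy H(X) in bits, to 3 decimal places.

2.471 bits

H = −Σ pᵢ log₂ pᵢ.
−0.08·log₂(0.08) = 0.2915
−0.12·log₂(0.12) = 0.3671
−0.16·log₂(0.16) = 0.4230
−0.16·log₂(0.16) = 0.4230
−0.18·log₂(0.18) = 0.4453
−0.30·log₂(0.30) = 0.5211
Sum ≈ 2.4710 → 2.471 bits.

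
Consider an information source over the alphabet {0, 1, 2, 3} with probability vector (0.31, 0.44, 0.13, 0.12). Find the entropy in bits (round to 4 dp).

H = −Σ pᵢ log₂ pᵢ.
−0.31·log₂(0.31) = 0.5238
−0.44·log₂(0.44) = 0.5211
−0.13·log₂(0.13) = 0.3826
−0.12·log₂(0.12) = 0.3671
Sum ≈ 1.7947 → 1.7947 bits.

1.7947 bits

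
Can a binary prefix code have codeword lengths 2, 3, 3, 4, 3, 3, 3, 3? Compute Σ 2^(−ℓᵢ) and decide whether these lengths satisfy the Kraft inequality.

With common denominator 2^4 = 16: Σ 2^(−ℓᵢ) = 4/16 + 2/16 + 2/16 + 1/16 + 2/16 + 2/16 + 2/16 + 2/16 = 17/16 = 1.0625.
Kraft's inequality requires Σ ≤ 1; here Σ = 1.0625 > 1, so no such prefix code exists.

1.0625; no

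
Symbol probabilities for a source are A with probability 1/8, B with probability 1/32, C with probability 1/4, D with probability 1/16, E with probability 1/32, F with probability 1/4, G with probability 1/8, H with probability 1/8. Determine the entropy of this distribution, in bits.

2.6875 bits

Each probability is a power of 1/2, so log₂(1/p) is an integer.
H = Σ p·log₂(1/p) = 1/8·3 + 1/32·5 + 1/4·2 + 1/16·4 + 1/32·5 + 1/4·2 + 1/8·3 + 1/8·3 = 2.6875 bits.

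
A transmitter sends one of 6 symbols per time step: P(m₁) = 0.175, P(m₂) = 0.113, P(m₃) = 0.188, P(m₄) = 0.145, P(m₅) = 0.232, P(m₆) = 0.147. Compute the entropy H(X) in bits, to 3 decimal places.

2.548 bits

H = −Σ pᵢ log₂ pᵢ.
−0.175·log₂(0.175) = 0.4401
−0.113·log₂(0.113) = 0.3555
−0.188·log₂(0.188) = 0.4533
−0.145·log₂(0.145) = 0.4040
−0.232·log₂(0.232) = 0.4890
−0.147·log₂(0.147) = 0.4066
Sum ≈ 2.5484 → 2.548 bits.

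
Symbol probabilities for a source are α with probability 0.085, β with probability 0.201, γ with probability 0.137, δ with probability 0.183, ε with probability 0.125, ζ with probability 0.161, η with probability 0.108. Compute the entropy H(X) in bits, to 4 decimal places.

2.7548 bits

H = −Σ pᵢ log₂ pᵢ.
−0.085·log₂(0.085) = 0.3023
−0.201·log₂(0.201) = 0.4653
−0.137·log₂(0.137) = 0.3929
−0.183·log₂(0.183) = 0.4484
−0.125·log₂(0.125) = 0.3750
−0.161·log₂(0.161) = 0.4242
−0.108·log₂(0.108) = 0.3468
Sum ≈ 2.7548 → 2.7548 bits.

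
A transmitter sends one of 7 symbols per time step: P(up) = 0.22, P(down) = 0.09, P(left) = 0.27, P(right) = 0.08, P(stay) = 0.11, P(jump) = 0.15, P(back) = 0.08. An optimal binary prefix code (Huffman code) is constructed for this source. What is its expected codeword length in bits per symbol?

Repeatedly combine the two least-probable nodes; the expected code length is the sum of the merged weights.
merge 2/25 + 2/25 → 4/25
merge 9/100 + 11/100 → 1/5
merge 3/20 + 4/25 → 31/100
merge 1/5 + 11/50 → 21/50
merge 27/100 + 31/100 → 29/50
merge 21/50 + 29/50 → 1
L = 4/25 + 1/5 + 31/100 + 21/50 + 29/50 + 1 = 267/100 = 2.67 bits/symbol.

2.67 bits/symbol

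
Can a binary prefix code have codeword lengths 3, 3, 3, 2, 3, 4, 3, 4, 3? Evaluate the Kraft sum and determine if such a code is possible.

With common denominator 2^4 = 16: Σ 2^(−ℓᵢ) = 2/16 + 2/16 + 2/16 + 4/16 + 2/16 + 1/16 + 2/16 + 1/16 + 2/16 = 18/16 = 1.125.
Kraft's inequality requires Σ ≤ 1; here Σ = 1.125 > 1, so no such prefix code exists.

1.125; no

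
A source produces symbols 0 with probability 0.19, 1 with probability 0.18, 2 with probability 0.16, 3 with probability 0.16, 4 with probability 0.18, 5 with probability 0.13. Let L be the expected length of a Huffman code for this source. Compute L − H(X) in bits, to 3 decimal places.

0.055 bits

Entropy H = −Σ p log₂ p ≈ 2.5745 bits.
Huffman merges: 13/100+4/25→29/100; 4/25+9/50→17/50; 9/50+19/100→37/100; 29/100+17/50→63/100; 37/100+63/100→1. L = 263/100 ≈ 2.6300.
L − H = 2.6300 − 2.5745 = 0.055 bits.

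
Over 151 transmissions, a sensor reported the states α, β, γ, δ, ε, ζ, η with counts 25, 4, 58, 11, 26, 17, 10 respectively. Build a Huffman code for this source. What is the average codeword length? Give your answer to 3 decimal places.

Probabilities are the counts divided by 151.
Repeatedly combine the two least-probable nodes; the expected code length is the sum of the merged weights.
merge 4/151 + 10/151 → 14/151
merge 11/151 + 14/151 → 25/151
merge 17/151 + 25/151 → 42/151
merge 25/151 + 26/151 → 51/151
merge 42/151 + 51/151 → 93/151
merge 58/151 + 93/151 → 1
L = 14/151 + 25/151 + 42/151 + 51/151 + 93/151 + 1 = 376/151 ≈ 2.490 bits/symbol.

2.490 bits/symbol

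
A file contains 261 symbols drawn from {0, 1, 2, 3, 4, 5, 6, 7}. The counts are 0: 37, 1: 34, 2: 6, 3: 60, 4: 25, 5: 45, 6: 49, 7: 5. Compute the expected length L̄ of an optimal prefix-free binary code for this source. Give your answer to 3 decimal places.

Probabilities are the counts divided by 261.
Repeatedly combine the two least-probable nodes; the expected code length is the sum of the merged weights.
merge 5/261 + 2/87 → 11/261
merge 11/261 + 25/261 → 4/29
merge 34/261 + 4/29 → 70/261
merge 37/261 + 5/29 → 82/261
merge 49/261 + 20/87 → 109/261
merge 70/261 + 82/261 → 152/261
merge 109/261 + 152/261 → 1
L = 11/261 + 4/29 + 70/261 + 82/261 + 109/261 + 152/261 + 1 = 721/261 ≈ 2.762 bits/symbol.

2.762 bits/symbol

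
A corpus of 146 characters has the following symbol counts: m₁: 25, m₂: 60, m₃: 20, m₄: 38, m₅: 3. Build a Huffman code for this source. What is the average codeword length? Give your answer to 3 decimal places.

Probabilities are the counts divided by 146.
Repeatedly combine the two least-probable nodes; the expected code length is the sum of the merged weights.
merge 3/146 + 10/73 → 23/146
merge 23/146 + 25/146 → 24/73
merge 19/73 + 24/73 → 43/73
merge 30/73 + 43/73 → 1
L = 23/146 + 24/73 + 43/73 + 1 = 303/146 ≈ 2.075 bits/symbol.

2.075 bits/symbol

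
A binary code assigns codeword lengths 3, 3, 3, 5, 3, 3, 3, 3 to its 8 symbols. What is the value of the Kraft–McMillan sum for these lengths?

0.90625

With common denominator 2^5 = 32: Σ 2^(−ℓᵢ) = 4/32 + 4/32 + 4/32 + 1/32 + 4/32 + 4/32 + 4/32 + 4/32 = 29/32 = 0.90625.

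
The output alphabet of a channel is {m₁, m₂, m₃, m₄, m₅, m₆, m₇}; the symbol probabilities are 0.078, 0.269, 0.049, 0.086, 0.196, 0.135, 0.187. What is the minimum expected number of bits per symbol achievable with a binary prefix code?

Repeatedly combine the two least-probable nodes; the expected code length is the sum of the merged weights.
merge 49/1000 + 39/500 → 127/1000
merge 43/500 + 127/1000 → 213/1000
merge 27/200 + 187/1000 → 161/500
merge 49/250 + 213/1000 → 409/1000
merge 269/1000 + 161/500 → 591/1000
merge 409/1000 + 591/1000 → 1
L = 127/1000 + 213/1000 + 161/500 + 409/1000 + 591/1000 + 1 = 1331/500 = 2.662 bits/symbol.

2.662 bits/symbol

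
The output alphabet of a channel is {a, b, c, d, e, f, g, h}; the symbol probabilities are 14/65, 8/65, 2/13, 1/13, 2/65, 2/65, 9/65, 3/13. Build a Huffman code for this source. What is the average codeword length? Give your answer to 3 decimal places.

2.754 bits/symbol

Repeatedly combine the two least-probable nodes; the expected code length is the sum of the merged weights.
merge 2/65 + 2/65 → 4/65
merge 4/65 + 1/13 → 9/65
merge 8/65 + 9/65 → 17/65
merge 9/65 + 2/13 → 19/65
merge 14/65 + 3/13 → 29/65
merge 17/65 + 19/65 → 36/65
merge 29/65 + 36/65 → 1
L = 4/65 + 9/65 + 17/65 + 19/65 + 29/65 + 36/65 + 1 = 179/65 ≈ 2.754 bits/symbol.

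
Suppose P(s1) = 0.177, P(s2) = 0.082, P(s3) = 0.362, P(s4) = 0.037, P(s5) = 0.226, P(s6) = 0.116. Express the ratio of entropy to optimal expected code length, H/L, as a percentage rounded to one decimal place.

Entropy H = −Σ p log₂ p ≈ 2.2901 bits.
Huffman merges: 37/1000+41/500→119/1000; 29/250+119/1000→47/200; 177/1000+113/500→403/1000; 47/200+181/500→597/1000; 403/1000+597/1000→1. L = 1177/500 ≈ 2.3540.
Efficiency = H/L = 2.2901/2.3540 = 97.3%.

97.3%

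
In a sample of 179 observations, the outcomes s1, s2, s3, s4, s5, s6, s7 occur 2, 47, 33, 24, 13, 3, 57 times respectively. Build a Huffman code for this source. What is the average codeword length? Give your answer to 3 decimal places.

Probabilities are the counts divided by 179.
Repeatedly combine the two least-probable nodes; the expected code length is the sum of the merged weights.
merge 2/179 + 3/179 → 5/179
merge 5/179 + 13/179 → 18/179
merge 18/179 + 24/179 → 42/179
merge 33/179 + 42/179 → 75/179
merge 47/179 + 57/179 → 104/179
merge 75/179 + 104/179 → 1
L = 5/179 + 18/179 + 42/179 + 75/179 + 104/179 + 1 = 423/179 ≈ 2.363 bits/symbol.

2.363 bits/symbol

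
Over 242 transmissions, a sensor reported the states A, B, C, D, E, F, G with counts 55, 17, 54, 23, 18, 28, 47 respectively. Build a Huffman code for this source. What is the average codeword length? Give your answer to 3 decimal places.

2.694 bits/symbol

Probabilities are the counts divided by 242.
Repeatedly combine the two least-probable nodes; the expected code length is the sum of the merged weights.
merge 17/242 + 9/121 → 35/242
merge 23/242 + 14/121 → 51/242
merge 35/242 + 47/242 → 41/121
merge 51/242 + 27/121 → 105/242
merge 5/22 + 41/121 → 137/242
merge 105/242 + 137/242 → 1
L = 35/242 + 51/242 + 41/121 + 105/242 + 137/242 + 1 = 326/121 ≈ 2.694 bits/symbol.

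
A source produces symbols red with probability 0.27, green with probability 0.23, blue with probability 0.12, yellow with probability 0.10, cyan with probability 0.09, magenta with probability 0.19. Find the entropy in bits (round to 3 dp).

2.465 bits

H = −Σ pᵢ log₂ pᵢ.
−0.27·log₂(0.27) = 0.5100
−0.23·log₂(0.23) = 0.4877
−0.12·log₂(0.12) = 0.3671
−0.10·log₂(0.10) = 0.3322
−0.09·log₂(0.09) = 0.3127
−0.19·log₂(0.19) = 0.4552
Sum ≈ 2.4648 → 2.465 bits.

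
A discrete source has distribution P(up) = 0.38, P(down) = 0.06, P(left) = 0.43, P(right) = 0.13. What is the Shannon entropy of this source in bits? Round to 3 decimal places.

1.680 bits

H = −Σ pᵢ log₂ pᵢ.
−0.38·log₂(0.38) = 0.5305
−0.06·log₂(0.06) = 0.2435
−0.43·log₂(0.43) = 0.5236
−0.13·log₂(0.13) = 0.3826
Sum ≈ 1.6802 → 1.680 bits.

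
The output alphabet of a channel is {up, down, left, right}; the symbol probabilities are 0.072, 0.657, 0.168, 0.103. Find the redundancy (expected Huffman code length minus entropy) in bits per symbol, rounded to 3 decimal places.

Entropy H = −Σ p log₂ p ≈ 1.4416 bits.
Huffman merges: 9/125+103/1000→7/40; 21/125+7/40→343/1000; 343/1000+657/1000→1. L = 759/500 ≈ 1.5180.
L − H = 1.5180 − 1.4416 = 0.076 bits.

0.076 bits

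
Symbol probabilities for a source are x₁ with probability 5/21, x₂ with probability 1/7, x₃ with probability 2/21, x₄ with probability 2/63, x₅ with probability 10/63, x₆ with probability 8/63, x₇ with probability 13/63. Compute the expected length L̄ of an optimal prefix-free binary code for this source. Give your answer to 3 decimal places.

2.683 bits/symbol

Repeatedly combine the two least-probable nodes; the expected code length is the sum of the merged weights.
merge 2/63 + 2/21 → 8/63
merge 8/63 + 8/63 → 16/63
merge 1/7 + 10/63 → 19/63
merge 13/63 + 5/21 → 4/9
merge 16/63 + 19/63 → 5/9
merge 4/9 + 5/9 → 1
L = 8/63 + 16/63 + 19/63 + 4/9 + 5/9 + 1 = 169/63 ≈ 2.683 bits/symbol.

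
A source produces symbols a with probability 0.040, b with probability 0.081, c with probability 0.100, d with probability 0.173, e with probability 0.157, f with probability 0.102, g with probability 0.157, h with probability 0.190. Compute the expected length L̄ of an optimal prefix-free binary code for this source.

Repeatedly combine the two least-probable nodes; the expected code length is the sum of the merged weights.
merge 1/25 + 81/1000 → 121/1000
merge 1/10 + 51/500 → 101/500
merge 121/1000 + 157/1000 → 139/500
merge 157/1000 + 173/1000 → 33/100
merge 19/100 + 101/500 → 49/125
merge 139/500 + 33/100 → 76/125
merge 49/125 + 76/125 → 1
L = 121/1000 + 101/500 + 139/500 + 33/100 + 49/125 + 76/125 + 1 = 2931/1000 = 2.931 bits/symbol.

2.931 bits/symbol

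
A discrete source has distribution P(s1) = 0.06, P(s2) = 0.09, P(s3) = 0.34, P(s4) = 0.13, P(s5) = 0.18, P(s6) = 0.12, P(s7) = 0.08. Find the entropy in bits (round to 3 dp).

H = −Σ pᵢ log₂ pᵢ.
−0.06·log₂(0.06) = 0.2435
−0.09·log₂(0.09) = 0.3127
−0.34·log₂(0.34) = 0.5292
−0.13·log₂(0.13) = 0.3826
−0.18·log₂(0.18) = 0.4453
−0.12·log₂(0.12) = 0.3671
−0.08·log₂(0.08) = 0.2915
Sum ≈ 2.5719 → 2.572 bits.

2.572 bits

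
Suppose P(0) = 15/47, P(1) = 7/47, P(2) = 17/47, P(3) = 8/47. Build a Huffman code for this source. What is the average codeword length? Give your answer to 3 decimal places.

1.957 bits/symbol

Repeatedly combine the two least-probable nodes; the expected code length is the sum of the merged weights.
merge 7/47 + 8/47 → 15/47
merge 15/47 + 15/47 → 30/47
merge 17/47 + 30/47 → 1
L = 15/47 + 30/47 + 1 = 92/47 ≈ 1.957 bits/symbol.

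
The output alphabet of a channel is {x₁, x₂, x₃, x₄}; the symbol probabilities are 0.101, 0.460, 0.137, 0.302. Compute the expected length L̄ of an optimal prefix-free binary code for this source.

1.778 bits/symbol

Repeatedly combine the two least-probable nodes; the expected code length is the sum of the merged weights.
merge 101/1000 + 137/1000 → 119/500
merge 119/500 + 151/500 → 27/50
merge 23/50 + 27/50 → 1
L = 119/500 + 27/50 + 1 = 889/500 = 1.778 bits/symbol.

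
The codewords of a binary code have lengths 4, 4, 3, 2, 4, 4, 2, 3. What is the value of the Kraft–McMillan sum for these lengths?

1

With common denominator 2^4 = 16: Σ 2^(−ℓᵢ) = 1/16 + 1/16 + 2/16 + 4/16 + 1/16 + 1/16 + 4/16 + 2/16 = 16/16 = 1.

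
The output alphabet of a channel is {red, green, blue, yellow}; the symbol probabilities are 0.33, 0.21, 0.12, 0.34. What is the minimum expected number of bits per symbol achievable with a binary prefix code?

Repeatedly combine the two least-probable nodes; the expected code length is the sum of the merged weights.
merge 3/25 + 21/100 → 33/100
merge 33/100 + 33/100 → 33/50
merge 17/50 + 33/50 → 1
L = 33/100 + 33/50 + 1 = 199/100 = 1.99 bits/symbol.

1.99 bits/symbol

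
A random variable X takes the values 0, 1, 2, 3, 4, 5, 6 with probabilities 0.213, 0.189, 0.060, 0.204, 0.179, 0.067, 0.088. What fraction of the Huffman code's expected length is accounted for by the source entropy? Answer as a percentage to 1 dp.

Entropy H = −Σ p log₂ p ≈ 2.6550 bits.
Huffman merges: 3/50+67/1000→127/1000; 11/125+127/1000→43/200; 179/1000+189/1000→46/125; 51/250+213/1000→417/1000; 43/200+46/125→583/1000; 417/1000+583/1000→1. L = 271/100 ≈ 2.7100.
Efficiency = H/L = 2.6550/2.7100 = 98.0%.

98.0%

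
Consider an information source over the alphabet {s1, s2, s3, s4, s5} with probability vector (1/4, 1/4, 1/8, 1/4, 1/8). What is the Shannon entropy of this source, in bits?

Each probability is a power of 1/2, so log₂(1/p) is an integer.
H = Σ p·log₂(1/p) = 1/4·2 + 1/4·2 + 1/8·3 + 1/4·2 + 1/8·3 = 2.25 bits.

2.25 bits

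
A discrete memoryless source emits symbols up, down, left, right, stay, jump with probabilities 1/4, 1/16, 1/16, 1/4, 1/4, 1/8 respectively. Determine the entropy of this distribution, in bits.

Each probability is a power of 1/2, so log₂(1/p) is an integer.
H = Σ p·log₂(1/p) = 1/4·2 + 1/16·4 + 1/16·4 + 1/4·2 + 1/4·2 + 1/8·3 = 2.375 bits.

2.375 bits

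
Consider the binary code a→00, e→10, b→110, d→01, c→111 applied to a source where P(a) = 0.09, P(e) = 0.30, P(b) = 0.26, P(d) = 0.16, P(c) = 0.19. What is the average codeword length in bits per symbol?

L̄ = Σ pᵢ·ℓᵢ = 0.09·2 + 0.30·2 + 0.26·3 + 0.16·2 + 0.19·3 = 2.45 bits/symbol.

2.45 bits/symbol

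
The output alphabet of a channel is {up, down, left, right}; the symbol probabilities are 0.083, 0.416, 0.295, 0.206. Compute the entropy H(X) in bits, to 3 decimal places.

H = −Σ pᵢ log₂ pᵢ.
−0.083·log₂(0.083) = 0.2980
−0.416·log₂(0.416) = 0.5264
−0.295·log₂(0.295) = 0.5196
−0.206·log₂(0.206) = 0.4695
Sum ≈ 1.8135 → 1.814 bits.

1.814 bits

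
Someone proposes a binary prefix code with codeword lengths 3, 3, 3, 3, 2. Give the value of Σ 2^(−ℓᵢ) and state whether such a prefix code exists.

0.75; yes

With common denominator 2^3 = 8: Σ 2^(−ℓᵢ) = 1/8 + 1/8 + 1/8 + 1/8 + 2/8 = 6/8 = 0.75.
Kraft's inequality requires Σ ≤ 1; here Σ = 0.75 ≤ 1, so such a prefix code exists.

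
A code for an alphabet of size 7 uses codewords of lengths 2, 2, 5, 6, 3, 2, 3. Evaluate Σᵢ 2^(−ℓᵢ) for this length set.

With common denominator 2^6 = 64: Σ 2^(−ℓᵢ) = 16/64 + 16/64 + 2/64 + 1/64 + 8/64 + 16/64 + 8/64 = 67/64 = 1.046875.

1.046875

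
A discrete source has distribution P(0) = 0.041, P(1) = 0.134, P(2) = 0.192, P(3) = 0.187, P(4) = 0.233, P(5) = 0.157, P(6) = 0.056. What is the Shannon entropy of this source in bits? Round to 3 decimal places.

H = −Σ pᵢ log₂ pᵢ.
−0.041·log₂(0.041) = 0.1889
−0.134·log₂(0.134) = 0.3886
−0.192·log₂(0.192) = 0.4571
−0.187·log₂(0.187) = 0.4523
−0.233·log₂(0.233) = 0.4897
−0.157·log₂(0.157) = 0.4194
−0.056·log₂(0.056) = 0.2329
Sum ≈ 2.6289 → 2.629 bits.

2.629 bits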